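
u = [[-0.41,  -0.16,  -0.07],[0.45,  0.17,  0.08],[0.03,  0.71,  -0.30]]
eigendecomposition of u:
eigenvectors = [[-0.30, 0.32, 0.24], [0.39, -0.33, -0.27], [0.87, -0.89, 0.93]]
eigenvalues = [0.01, -0.05, -0.5]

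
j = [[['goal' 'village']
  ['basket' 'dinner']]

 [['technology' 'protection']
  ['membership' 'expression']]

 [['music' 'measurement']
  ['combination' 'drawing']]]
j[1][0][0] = 'technology'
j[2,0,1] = 'measurement'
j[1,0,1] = 'protection'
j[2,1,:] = ['combination', 'drawing']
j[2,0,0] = 'music'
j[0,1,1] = 'dinner'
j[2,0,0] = 'music'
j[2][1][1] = 'drawing'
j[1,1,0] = 'membership'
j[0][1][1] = 'dinner'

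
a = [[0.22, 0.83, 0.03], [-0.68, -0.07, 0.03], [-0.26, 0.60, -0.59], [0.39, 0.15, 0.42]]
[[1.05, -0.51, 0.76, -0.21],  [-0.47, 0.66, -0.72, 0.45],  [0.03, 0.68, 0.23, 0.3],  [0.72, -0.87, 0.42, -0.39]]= a @ [[0.62, -0.99, 0.99, -0.66], [1.07, -0.31, 0.66, -0.07], [0.76, -1.03, -0.15, -0.29]]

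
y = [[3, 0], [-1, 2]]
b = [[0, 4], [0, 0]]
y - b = [[3, -4], [-1, 2]]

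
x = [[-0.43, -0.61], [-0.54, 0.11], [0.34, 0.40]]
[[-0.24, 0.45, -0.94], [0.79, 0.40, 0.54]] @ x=[[-0.46, -0.18], [-0.37, -0.22]]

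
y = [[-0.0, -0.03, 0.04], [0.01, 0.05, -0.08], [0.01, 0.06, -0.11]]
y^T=[[-0.0, 0.01, 0.01], [-0.03, 0.05, 0.06], [0.04, -0.08, -0.11]]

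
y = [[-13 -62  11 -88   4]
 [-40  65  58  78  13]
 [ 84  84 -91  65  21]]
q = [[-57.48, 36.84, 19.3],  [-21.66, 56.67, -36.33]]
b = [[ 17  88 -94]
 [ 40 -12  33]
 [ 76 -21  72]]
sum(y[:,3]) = 55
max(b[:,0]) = 76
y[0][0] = -13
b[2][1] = -21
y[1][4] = 13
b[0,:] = [17, 88, -94]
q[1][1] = 56.67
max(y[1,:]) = 78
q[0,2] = 19.3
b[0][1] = 88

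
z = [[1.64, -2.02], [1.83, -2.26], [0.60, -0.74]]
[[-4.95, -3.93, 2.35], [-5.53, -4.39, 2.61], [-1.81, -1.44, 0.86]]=z @ [[-3.02, -2.31, 2.60], [0.00, 0.07, 0.95]]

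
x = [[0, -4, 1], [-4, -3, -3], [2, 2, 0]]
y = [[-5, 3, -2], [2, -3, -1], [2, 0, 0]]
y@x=[[-16, 7, -14], [10, -1, 11], [0, -8, 2]]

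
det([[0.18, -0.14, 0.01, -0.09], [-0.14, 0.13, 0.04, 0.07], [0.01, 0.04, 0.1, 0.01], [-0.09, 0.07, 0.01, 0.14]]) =-0.000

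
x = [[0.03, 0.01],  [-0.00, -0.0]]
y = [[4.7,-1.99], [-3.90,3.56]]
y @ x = [[0.14, 0.05],[-0.12, -0.04]]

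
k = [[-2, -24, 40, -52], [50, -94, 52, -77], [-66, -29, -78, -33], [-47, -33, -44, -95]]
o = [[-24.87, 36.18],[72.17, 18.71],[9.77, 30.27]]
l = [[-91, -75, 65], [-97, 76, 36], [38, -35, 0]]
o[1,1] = 18.71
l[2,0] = 38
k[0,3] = -52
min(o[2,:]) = 9.77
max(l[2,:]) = 38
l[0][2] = 65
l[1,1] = 76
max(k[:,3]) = -33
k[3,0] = -47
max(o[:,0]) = 72.17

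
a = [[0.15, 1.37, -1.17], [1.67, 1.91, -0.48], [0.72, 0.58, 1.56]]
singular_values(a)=[2.99, 2.01, 0.51]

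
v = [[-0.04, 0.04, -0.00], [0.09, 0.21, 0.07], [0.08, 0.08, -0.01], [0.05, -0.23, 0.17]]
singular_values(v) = [0.34, 0.2, 0.07]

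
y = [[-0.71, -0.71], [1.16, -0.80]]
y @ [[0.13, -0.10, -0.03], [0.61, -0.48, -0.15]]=[[-0.53, 0.41, 0.13], [-0.34, 0.27, 0.09]]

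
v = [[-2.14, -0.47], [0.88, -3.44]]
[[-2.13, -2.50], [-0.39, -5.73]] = v @ [[0.92,0.76], [0.35,1.86]]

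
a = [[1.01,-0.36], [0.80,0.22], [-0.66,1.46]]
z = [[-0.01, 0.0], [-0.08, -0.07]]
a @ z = [[0.02,  0.03], [-0.03,  -0.02], [-0.11,  -0.10]]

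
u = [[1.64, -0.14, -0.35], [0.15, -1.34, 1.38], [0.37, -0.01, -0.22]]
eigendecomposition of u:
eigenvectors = [[0.97, -0.19, -0.05], [0.15, -0.75, -1.0], [0.20, -0.64, 0.01]]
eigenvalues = [1.55, -0.12, -1.34]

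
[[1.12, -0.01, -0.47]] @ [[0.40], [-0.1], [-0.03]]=[[0.46]]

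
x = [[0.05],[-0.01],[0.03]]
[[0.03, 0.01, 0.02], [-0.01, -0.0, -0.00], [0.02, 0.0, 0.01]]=x @ [[0.62, 0.14, 0.36]]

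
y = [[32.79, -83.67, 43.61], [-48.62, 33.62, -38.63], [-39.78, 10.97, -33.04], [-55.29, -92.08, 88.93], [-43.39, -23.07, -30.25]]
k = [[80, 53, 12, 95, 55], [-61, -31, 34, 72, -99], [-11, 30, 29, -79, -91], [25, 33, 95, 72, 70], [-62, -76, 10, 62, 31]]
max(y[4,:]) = -23.07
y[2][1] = 10.97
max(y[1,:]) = 33.62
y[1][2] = -38.63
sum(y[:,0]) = -154.29000000000002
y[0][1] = -83.67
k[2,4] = -91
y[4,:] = [-43.39, -23.07, -30.25]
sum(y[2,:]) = -61.85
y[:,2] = [43.61, -38.63, -33.04, 88.93, -30.25]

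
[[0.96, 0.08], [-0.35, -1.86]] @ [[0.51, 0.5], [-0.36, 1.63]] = [[0.46, 0.61], [0.49, -3.21]]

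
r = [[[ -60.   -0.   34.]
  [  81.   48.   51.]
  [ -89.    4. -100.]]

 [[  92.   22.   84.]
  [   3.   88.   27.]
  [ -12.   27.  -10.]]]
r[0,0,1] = -0.0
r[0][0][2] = 34.0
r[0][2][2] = -100.0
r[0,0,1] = -0.0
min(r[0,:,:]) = -100.0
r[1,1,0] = 3.0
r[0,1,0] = 81.0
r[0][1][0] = 81.0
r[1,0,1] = 22.0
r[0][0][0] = -60.0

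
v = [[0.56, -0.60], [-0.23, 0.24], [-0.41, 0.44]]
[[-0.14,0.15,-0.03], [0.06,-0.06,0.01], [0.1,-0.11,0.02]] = v @ [[-0.15, 0.05, 0.19], [0.09, -0.2, 0.22]]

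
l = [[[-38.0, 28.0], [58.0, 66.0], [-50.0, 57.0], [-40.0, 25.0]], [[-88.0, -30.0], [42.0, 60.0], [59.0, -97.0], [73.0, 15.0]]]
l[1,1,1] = 60.0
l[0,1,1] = 66.0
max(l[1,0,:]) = -30.0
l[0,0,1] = 28.0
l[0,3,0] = -40.0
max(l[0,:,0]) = 58.0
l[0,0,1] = 28.0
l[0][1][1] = 66.0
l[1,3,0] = 73.0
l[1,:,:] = [[-88.0, -30.0], [42.0, 60.0], [59.0, -97.0], [73.0, 15.0]]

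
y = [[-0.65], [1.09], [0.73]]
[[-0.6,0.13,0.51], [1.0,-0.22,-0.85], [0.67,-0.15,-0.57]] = y@[[0.92, -0.20, -0.78]]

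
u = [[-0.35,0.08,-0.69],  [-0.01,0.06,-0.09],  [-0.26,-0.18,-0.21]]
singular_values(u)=[0.84, 0.24, 0.0]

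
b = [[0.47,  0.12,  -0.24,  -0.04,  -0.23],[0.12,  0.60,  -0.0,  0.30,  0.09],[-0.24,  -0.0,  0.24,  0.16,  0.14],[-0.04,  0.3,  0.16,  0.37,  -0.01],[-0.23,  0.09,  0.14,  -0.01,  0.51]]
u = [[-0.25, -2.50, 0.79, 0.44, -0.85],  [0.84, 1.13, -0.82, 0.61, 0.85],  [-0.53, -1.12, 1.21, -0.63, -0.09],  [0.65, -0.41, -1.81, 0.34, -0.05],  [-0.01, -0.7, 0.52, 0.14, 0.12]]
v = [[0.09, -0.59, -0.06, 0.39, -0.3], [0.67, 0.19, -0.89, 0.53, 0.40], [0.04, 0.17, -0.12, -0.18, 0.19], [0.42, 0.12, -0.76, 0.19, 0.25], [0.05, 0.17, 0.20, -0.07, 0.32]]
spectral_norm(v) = 1.60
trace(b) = 2.19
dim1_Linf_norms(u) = [2.5, 1.13, 1.21, 1.81, 0.7]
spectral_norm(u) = 3.74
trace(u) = 2.55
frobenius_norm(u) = 4.45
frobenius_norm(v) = 1.87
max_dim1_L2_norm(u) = 2.8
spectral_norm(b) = 0.87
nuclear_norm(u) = 7.42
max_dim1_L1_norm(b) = 1.11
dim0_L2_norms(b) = [0.59, 0.69, 0.4, 0.5, 0.58]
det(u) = -0.18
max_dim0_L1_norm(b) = 1.11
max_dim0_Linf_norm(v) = 0.89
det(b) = 0.00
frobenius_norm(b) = 1.26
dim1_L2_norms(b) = [0.59, 0.69, 0.4, 0.5, 0.58]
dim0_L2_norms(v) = [0.8, 0.68, 1.19, 0.71, 0.67]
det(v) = -0.00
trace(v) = 0.67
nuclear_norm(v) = 2.96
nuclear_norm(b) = 2.19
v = b @ u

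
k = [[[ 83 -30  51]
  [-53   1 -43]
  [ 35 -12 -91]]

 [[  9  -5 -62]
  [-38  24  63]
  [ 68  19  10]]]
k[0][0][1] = -30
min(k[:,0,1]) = -30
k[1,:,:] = [[9, -5, -62], [-38, 24, 63], [68, 19, 10]]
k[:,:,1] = [[-30, 1, -12], [-5, 24, 19]]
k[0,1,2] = -43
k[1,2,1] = 19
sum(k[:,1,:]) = -46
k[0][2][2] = -91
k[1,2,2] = 10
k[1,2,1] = 19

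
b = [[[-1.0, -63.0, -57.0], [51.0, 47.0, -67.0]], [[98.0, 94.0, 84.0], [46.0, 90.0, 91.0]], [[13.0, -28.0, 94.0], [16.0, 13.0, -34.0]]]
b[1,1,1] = 90.0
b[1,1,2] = 91.0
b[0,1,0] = 51.0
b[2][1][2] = -34.0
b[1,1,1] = 90.0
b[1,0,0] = 98.0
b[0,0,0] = -1.0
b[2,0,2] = 94.0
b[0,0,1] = -63.0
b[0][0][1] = -63.0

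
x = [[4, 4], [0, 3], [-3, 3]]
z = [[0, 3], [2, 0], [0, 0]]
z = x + [[-4, -1], [2, -3], [3, -3]]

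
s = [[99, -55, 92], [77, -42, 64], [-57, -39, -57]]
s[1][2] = 64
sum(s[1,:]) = 99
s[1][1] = -42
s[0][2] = 92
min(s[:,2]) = -57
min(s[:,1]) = -55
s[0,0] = 99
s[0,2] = 92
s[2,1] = -39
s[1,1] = -42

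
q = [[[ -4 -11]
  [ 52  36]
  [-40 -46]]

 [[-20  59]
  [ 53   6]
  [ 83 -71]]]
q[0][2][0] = -40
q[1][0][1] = 59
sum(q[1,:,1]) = -6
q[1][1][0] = 53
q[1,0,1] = 59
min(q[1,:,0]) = -20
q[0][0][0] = -4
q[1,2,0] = 83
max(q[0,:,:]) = 52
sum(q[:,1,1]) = 42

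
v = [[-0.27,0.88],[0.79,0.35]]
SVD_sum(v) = [[0.15,  0.8], [0.09,  0.48]] + [[-0.42,0.08], [0.70,-0.13]]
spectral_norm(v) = 0.95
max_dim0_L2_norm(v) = 0.95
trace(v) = 0.08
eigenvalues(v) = [-0.85, 0.93]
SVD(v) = [[0.86, 0.52],[0.52, -0.86]] @ diag([0.9508959092667408, 0.8304799634788177]) @ [[0.18, 0.98], [-0.98, 0.18]]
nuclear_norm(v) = 1.78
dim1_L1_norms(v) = [1.15, 1.14]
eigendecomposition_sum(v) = [[-0.57,  0.42], [0.38,  -0.28]] + [[0.30, 0.46], [0.41, 0.63]]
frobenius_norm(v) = 1.26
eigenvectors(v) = [[-0.84, -0.59], [0.55, -0.81]]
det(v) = -0.79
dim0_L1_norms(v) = [1.06, 1.23]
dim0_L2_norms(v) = [0.83, 0.95]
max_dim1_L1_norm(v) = 1.15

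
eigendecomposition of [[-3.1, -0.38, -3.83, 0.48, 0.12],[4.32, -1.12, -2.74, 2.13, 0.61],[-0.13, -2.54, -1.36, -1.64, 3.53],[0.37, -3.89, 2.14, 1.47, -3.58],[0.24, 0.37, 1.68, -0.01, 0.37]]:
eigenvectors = [[(0.67+0j), 0.67-0.00j, 0.09+0.16j, 0.09-0.16j, -0.26+0.00j], [(-0.21-0.41j), (-0.21+0.41j), 0.09+0.46j, (0.09-0.46j), -0.25+0.00j], [0.20-0.40j, 0.20+0.40j, (-0.09-0.32j), -0.09+0.32j, (0.45+0j)], [(-0.27-0.18j), -0.27+0.18j, (-0.79+0j), (-0.79-0j), 0.66+0.00j], [(-0.14+0.1j), -0.14-0.10j, -0.10-0.01j, -0.10+0.01j, 0.49+0.00j]]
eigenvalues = [(-4.34+2.44j), (-4.34-2.44j), (1.68+3j), (1.68-3j), (1.57+0j)]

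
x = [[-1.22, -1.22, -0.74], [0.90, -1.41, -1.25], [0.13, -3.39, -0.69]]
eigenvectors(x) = [[0.72+0.00j, 0.72-0.00j, (-0.04+0j)], [0.23-0.21j, (0.23+0.21j), -0.46+0.00j], [0.56-0.25j, (0.56+0.25j), 0.89+0.00j]]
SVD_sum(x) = [[0.03, -1.29, -0.46], [0.04, -1.66, -0.59], [0.07, -3.23, -1.14]] + [[-1.18,-0.08,0.15], [0.94,0.06,-0.12], [-0.01,-0.00,0.0]] + [[-0.07, 0.15, -0.44], [-0.08, 0.19, -0.54], [0.07, -0.16, 0.45]]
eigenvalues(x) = [(-2.19+0.61j), (-2.19-0.61j), (1.07+0j)]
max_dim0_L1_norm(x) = 6.02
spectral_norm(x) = 4.09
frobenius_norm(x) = 4.46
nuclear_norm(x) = 6.51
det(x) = 5.55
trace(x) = -3.32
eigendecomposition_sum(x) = [[-0.62+1.99j, (-0.63-2.41j), -0.35-1.16j], [0.38+0.83j, (-0.91-0.6j), (-0.45-0.27j)], [0.20+1.77j, (-1.31-1.67j), (-0.67-0.79j)]] + [[(-0.62-1.99j), (-0.63+2.41j), -0.35+1.16j], [0.38-0.83j, -0.91+0.60j, -0.45+0.27j], [0.20-1.77j, (-1.31+1.67j), (-0.67+0.79j)]] + [[0.01+0.00j, (0.04-0j), -0.03-0.00j], [0.14+0.00j, (0.4-0j), (-0.34-0j)], [(-0.26-0j), -0.77+0.00j, 0.66+0.00j]]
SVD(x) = [[0.33, -0.78, -0.53], [0.43, 0.62, -0.65], [0.84, -0.01, 0.55]] @ diag([4.092067285969426, 1.5298219062804455, 0.885850022387135]) @ [[0.02, -0.94, -0.33],[0.99, 0.07, -0.13],[0.14, -0.33, 0.93]]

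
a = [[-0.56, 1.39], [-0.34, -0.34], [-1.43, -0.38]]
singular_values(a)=[1.59, 1.47]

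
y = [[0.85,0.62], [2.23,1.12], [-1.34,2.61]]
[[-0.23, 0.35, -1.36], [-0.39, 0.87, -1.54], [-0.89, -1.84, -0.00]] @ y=[[2.41,-3.30],[3.67,-3.29],[-4.86,-2.61]]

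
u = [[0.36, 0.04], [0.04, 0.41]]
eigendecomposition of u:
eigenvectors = [[-0.87, -0.48], [0.48, -0.87]]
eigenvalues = [0.34, 0.43]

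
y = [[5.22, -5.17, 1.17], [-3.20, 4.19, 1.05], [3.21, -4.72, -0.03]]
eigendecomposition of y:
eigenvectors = [[0.76+0.00j,-0.61+0.00j,-0.61-0.00j], [(-0.41+0j),(-0.55+0j),-0.55-0.00j], [0.50+0.00j,(0.17-0.54j),0.17+0.54j]]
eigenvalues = [(8.8+0j), (0.29+1.04j), (0.29-1.04j)]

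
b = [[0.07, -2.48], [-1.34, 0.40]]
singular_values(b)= [2.53, 1.3]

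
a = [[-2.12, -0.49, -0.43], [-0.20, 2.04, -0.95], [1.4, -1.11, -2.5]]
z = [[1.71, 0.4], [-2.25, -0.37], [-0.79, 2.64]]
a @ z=[[-2.18,-1.80], [-4.18,-3.34], [6.87,-5.63]]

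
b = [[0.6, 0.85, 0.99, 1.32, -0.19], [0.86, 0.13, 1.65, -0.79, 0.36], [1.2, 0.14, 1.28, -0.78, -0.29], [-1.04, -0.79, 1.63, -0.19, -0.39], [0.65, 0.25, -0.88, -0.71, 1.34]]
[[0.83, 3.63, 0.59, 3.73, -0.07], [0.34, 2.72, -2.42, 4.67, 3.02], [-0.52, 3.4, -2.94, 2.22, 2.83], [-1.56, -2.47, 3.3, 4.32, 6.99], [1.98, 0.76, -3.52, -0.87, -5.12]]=b@ [[-0.25, 2.22, -1.92, 0.06, -1.8], [1.55, 1.43, -0.91, -0.68, 0.09], [-0.07, 0.59, 0.43, 3.01, 2.51], [-0.02, 0.35, 1.52, 1.28, -1.48], [1.25, -0.2, -0.44, 2.1, -2.10]]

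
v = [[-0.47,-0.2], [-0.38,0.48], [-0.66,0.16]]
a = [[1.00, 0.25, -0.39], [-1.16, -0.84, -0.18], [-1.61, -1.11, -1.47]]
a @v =[[-0.31, -0.14], [0.98, -0.2], [2.15, -0.45]]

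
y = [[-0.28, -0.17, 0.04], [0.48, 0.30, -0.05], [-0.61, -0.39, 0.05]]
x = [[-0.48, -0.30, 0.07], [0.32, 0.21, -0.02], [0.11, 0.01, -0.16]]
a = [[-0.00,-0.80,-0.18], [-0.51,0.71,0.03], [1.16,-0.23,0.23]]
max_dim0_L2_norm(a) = 1.27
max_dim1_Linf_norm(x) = 0.48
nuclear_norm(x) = 0.85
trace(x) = -0.43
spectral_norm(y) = 0.98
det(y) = -0.00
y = a @ x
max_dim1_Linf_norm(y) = 0.61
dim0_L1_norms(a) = [1.67, 1.74, 0.44]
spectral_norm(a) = 1.44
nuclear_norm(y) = 1.00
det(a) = 0.01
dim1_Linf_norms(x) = [0.48, 0.32, 0.16]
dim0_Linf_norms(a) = [1.16, 0.8, 0.23]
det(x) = -0.00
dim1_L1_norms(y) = [0.49, 0.83, 1.05]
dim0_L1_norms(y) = [1.37, 0.86, 0.14]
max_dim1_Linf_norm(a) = 1.16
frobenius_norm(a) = 1.70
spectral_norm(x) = 0.70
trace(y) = 0.07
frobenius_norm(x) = 0.71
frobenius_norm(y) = 0.98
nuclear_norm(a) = 2.35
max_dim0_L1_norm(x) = 0.91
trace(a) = 0.94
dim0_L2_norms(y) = [0.83, 0.52, 0.08]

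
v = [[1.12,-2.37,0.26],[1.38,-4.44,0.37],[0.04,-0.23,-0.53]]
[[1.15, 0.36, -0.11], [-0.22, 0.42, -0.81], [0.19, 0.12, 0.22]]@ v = [[1.78, -4.3, 0.49],  [0.3, -1.16, 0.53],  [0.39, -1.03, -0.02]]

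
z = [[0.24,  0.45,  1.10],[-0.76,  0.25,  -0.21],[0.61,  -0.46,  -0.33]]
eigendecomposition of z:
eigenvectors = [[-0.41, 0.39, -0.64],[0.75, 0.82, -0.38],[-0.52, -0.42, 0.67]]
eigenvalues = [0.81, -0.01, -0.65]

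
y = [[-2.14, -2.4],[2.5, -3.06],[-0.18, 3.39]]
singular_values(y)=[5.22, 3.2]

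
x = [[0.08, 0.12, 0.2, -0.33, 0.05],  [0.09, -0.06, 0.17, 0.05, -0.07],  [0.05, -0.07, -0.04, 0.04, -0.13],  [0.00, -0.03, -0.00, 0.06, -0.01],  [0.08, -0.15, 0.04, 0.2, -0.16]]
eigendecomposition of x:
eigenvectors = [[-0.92+0.00j, -0.54-0.03j, -0.54+0.03j, (-0.85+0j), -0.74+0.00j],  [(-0.38+0j), (-0.21-0.21j), -0.21+0.21j, -0.08+0.00j, (-0.55+0j)],  [-0.07+0.00j, 0.64+0.00j, 0.64-0.00j, 0.28+0.00j, (0.24+0j)],  [0.10+0.00j, -0.04j, 0.00+0.04j, (-0.12+0j), -0.27+0.00j],  [(-0+0j), (0.44-0.17j), 0.44+0.17j, (-0.42+0j), (-0.13+0j)]]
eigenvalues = [(0.18+0j), (-0.15+0.05j), (-0.15-0.05j), 0j, (-0.01+0j)]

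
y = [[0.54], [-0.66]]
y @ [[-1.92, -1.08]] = [[-1.04,-0.58], [1.27,0.71]]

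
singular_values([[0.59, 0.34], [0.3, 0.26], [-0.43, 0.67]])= [0.8, 0.79]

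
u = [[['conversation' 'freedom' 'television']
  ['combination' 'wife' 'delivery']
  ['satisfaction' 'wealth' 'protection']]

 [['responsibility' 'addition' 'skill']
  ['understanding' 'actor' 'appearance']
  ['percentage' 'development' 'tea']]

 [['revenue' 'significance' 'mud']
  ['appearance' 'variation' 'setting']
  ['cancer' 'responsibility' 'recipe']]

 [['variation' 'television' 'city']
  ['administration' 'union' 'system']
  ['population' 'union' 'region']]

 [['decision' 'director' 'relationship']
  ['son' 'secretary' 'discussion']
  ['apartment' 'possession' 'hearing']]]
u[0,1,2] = 'delivery'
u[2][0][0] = 'revenue'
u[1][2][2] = 'tea'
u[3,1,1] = 'union'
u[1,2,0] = 'percentage'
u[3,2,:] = ['population', 'union', 'region']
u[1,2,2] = 'tea'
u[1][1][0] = 'understanding'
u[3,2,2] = 'region'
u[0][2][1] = 'wealth'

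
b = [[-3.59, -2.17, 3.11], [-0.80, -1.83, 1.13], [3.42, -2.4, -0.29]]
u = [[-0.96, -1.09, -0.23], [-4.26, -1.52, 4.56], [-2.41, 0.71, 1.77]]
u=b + [[2.63,1.08,-3.34], [-3.46,0.31,3.43], [-5.83,3.11,2.06]]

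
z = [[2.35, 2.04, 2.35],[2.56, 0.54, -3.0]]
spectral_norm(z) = 3.98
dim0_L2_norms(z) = [3.48, 2.11, 3.81]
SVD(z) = [[0.1,0.99],[0.99,-0.1]] @ diag([3.981491864304275, 3.898656503781638]) @ [[0.7, 0.19, -0.69], [0.53, 0.51, 0.68]]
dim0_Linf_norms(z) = [2.56, 2.04, 3.0]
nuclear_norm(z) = 7.88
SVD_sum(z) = [[0.29, 0.08, -0.29], [2.78, 0.75, -2.72]] + [[2.06, 1.96, 2.64], [-0.22, -0.21, -0.28]]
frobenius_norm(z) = 5.57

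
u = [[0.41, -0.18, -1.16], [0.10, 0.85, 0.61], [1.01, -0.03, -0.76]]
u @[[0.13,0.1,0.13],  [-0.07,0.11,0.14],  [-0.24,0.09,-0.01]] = [[0.34,-0.08,0.04], [-0.19,0.16,0.13], [0.32,0.03,0.13]]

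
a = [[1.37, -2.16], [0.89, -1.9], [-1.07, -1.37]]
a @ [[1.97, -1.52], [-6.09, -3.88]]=[[15.85, 6.3],[13.32, 6.02],[6.24, 6.94]]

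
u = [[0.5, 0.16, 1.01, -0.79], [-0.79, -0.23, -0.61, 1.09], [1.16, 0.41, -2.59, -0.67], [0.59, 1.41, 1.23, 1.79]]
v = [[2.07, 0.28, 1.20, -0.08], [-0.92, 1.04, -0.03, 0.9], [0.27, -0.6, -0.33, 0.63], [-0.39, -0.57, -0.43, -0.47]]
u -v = [[-1.57,-0.12,-0.19,-0.71], [0.13,-1.27,-0.58,0.19], [0.89,1.01,-2.26,-1.3], [0.98,1.98,1.66,2.26]]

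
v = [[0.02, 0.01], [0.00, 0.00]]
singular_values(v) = [0.02, 0.0]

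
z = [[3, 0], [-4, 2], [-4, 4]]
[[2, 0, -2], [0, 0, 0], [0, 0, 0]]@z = [[14, -8], [0, 0], [0, 0]]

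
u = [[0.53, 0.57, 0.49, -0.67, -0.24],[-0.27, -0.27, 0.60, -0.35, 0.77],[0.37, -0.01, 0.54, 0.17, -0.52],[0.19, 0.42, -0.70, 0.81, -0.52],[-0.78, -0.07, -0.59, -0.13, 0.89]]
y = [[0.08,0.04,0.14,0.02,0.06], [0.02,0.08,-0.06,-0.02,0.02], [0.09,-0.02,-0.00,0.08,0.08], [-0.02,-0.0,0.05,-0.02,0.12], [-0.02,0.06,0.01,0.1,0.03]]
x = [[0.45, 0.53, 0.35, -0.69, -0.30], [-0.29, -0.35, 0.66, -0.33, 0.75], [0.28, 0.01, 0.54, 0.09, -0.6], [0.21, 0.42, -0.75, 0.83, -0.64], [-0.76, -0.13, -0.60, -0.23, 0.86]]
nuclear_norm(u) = 4.64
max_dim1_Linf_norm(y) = 0.14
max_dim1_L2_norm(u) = 1.33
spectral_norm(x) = 1.91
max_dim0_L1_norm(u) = 2.94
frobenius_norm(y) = 0.31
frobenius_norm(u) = 2.59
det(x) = -0.09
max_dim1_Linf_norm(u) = 0.89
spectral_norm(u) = 1.84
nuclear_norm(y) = 0.65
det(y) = 0.00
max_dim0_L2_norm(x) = 1.47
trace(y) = 0.17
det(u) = -0.07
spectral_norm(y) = 0.22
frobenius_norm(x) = 2.62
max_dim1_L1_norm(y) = 0.34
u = x + y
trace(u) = 2.50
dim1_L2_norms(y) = [0.18, 0.11, 0.15, 0.13, 0.12]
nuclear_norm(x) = 4.69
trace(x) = 2.33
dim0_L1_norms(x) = [1.99, 1.44, 2.9, 2.17, 3.15]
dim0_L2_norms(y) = [0.13, 0.11, 0.16, 0.13, 0.16]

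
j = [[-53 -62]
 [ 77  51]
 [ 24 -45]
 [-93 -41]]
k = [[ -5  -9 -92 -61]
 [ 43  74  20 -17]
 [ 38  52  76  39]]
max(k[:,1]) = 74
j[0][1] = -62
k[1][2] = 20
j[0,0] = -53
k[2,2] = 76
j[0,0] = -53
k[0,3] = -61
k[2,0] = 38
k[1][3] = -17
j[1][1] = 51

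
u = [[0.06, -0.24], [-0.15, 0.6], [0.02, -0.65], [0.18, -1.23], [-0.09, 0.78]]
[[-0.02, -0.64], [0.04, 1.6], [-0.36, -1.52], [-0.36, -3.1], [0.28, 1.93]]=u @ [[2.21, -1.48], [0.62, 2.30]]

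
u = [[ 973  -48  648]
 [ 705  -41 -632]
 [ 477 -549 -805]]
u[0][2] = 648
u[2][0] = 477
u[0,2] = 648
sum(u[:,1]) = -638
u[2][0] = 477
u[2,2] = -805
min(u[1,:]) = -632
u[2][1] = -549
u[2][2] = -805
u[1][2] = -632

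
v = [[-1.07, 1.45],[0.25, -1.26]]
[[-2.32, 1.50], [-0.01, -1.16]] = v@[[2.98, -0.21],[0.60, 0.88]]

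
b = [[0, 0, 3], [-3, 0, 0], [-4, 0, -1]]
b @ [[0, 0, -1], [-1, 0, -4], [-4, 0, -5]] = [[-12, 0, -15], [0, 0, 3], [4, 0, 9]]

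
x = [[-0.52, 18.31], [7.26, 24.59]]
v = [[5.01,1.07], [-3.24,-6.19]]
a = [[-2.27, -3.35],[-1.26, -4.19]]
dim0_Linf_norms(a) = [2.27, 4.19]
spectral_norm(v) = 7.94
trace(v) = -1.18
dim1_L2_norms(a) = [4.05, 4.38]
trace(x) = 24.07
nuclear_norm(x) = 35.84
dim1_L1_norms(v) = [6.08, 9.43]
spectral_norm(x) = 31.16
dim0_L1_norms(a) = [3.53, 7.54]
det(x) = -145.72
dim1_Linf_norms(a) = [3.35, 4.19]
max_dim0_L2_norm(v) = 6.28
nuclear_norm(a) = 6.79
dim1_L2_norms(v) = [5.12, 6.99]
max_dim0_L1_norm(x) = 42.9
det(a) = 5.29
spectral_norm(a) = 5.89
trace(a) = -6.46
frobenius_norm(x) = 31.51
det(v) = -27.55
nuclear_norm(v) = 11.41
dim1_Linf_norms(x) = [18.31, 24.59]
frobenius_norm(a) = 5.96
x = a @ v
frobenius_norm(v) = 8.66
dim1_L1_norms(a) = [5.62, 5.45]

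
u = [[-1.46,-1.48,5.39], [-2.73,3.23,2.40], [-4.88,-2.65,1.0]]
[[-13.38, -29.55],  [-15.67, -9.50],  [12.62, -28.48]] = u @ [[-1.56, 3.53], [-3.33, 2.83], [-3.82, -3.75]]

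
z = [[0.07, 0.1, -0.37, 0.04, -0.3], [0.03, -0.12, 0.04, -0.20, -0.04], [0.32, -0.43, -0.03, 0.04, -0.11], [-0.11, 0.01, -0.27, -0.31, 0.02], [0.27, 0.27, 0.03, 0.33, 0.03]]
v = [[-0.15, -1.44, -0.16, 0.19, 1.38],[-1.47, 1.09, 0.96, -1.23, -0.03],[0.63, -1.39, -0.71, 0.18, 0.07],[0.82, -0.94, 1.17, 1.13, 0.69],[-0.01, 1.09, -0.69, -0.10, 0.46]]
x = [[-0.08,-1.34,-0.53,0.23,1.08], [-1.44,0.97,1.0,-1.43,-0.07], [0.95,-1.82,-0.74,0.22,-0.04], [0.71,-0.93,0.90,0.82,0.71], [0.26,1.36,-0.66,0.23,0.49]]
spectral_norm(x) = 3.56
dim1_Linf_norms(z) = [0.37, 0.2, 0.43, 0.31, 0.33]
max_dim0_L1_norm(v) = 5.95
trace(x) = 1.46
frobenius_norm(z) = 1.02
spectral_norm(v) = 3.41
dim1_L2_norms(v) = [2.02, 2.41, 1.69, 2.16, 1.37]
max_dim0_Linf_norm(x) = 1.82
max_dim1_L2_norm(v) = 2.41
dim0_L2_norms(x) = [1.89, 2.96, 1.75, 1.69, 1.38]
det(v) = -2.33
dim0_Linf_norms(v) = [1.47, 1.44, 1.17, 1.23, 1.38]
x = z + v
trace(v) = 1.82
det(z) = -0.00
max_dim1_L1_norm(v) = 4.78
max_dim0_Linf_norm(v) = 1.47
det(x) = -4.86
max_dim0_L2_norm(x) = 2.96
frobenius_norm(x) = 4.49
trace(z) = -0.36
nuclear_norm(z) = 2.02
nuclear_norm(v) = 8.30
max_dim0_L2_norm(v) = 2.7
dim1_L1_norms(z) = [0.88, 0.43, 0.93, 0.72, 0.93]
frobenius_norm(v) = 4.39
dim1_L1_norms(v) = [3.32, 4.78, 2.98, 4.75, 2.35]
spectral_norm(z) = 0.63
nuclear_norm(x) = 8.58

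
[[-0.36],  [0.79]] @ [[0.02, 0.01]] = [[-0.01, -0.00], [0.02, 0.01]]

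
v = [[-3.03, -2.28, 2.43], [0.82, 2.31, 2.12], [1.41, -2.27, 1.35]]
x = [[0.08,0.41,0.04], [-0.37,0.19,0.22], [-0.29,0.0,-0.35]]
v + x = [[-2.95, -1.87, 2.47], [0.45, 2.50, 2.34], [1.12, -2.27, 1.00]]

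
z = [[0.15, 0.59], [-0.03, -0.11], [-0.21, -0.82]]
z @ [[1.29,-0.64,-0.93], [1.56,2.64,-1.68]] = [[1.11, 1.46, -1.13], [-0.21, -0.27, 0.21], [-1.55, -2.03, 1.57]]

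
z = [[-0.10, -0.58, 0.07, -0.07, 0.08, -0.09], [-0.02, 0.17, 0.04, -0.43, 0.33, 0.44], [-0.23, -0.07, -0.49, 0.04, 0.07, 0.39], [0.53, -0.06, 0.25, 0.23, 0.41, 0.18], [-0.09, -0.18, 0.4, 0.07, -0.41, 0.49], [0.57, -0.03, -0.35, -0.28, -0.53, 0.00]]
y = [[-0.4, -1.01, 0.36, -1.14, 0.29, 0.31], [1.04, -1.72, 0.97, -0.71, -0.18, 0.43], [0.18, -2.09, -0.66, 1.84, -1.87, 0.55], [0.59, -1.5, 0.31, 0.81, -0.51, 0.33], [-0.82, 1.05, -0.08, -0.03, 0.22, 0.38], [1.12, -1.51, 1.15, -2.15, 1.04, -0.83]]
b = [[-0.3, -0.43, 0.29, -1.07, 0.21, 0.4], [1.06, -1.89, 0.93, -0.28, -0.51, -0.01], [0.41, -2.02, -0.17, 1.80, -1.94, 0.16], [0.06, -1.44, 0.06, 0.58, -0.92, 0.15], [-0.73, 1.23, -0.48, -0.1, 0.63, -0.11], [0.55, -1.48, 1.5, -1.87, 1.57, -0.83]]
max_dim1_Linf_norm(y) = 2.15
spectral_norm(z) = 0.93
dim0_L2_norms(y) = [1.88, 3.74, 1.71, 3.24, 2.24, 1.24]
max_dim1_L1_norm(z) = 1.76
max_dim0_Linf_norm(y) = 2.15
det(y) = -0.50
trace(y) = -2.58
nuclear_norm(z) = 4.40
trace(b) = -1.98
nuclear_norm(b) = 10.05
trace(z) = -0.60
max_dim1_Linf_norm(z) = 0.58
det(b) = -0.00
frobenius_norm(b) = 6.02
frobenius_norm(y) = 6.12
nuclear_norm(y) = 10.90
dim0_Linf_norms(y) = [1.12, 2.09, 1.15, 2.15, 1.87, 0.83]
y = z + b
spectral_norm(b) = 4.39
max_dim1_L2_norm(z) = 0.9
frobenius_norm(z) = 1.83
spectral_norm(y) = 4.24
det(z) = -0.13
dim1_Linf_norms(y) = [1.14, 1.72, 2.09, 1.5, 1.05, 2.15]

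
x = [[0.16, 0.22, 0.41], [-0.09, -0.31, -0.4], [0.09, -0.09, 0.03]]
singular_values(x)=[0.71, 0.15, 0.0]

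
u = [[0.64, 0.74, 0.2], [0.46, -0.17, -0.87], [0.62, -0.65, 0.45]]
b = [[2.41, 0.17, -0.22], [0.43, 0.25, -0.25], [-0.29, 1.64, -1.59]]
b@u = [[1.48, 1.90, 0.24], [0.24, 0.44, -0.24], [-0.42, 0.54, -2.20]]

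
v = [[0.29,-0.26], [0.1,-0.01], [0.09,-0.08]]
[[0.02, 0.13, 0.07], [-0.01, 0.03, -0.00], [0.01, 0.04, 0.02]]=v@[[-0.13, 0.32, -0.08],[-0.21, -0.16, -0.37]]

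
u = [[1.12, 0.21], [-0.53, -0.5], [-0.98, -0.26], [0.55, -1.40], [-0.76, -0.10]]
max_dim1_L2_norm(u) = 1.5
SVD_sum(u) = [[1.13,0.07], [-0.56,-0.03], [-0.99,-0.06], [0.47,0.03], [-0.76,-0.04]] + [[-0.01, 0.14], [0.03, -0.47], [0.01, -0.2], [0.08, -1.43], [0.0, -0.06]]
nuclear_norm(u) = 3.36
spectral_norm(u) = 1.84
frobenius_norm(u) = 2.39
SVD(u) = [[-0.61, 0.09], [0.30, -0.31], [0.54, -0.13], [-0.25, -0.94], [0.42, -0.04]] @ diag([1.8383013226225533, 1.525827069901491]) @ [[-1.00, -0.06], [-0.06, 1.0]]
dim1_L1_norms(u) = [1.33, 1.03, 1.24, 1.95, 0.86]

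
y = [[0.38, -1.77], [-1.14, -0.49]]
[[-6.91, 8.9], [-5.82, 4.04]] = y @[[3.14, -1.27], [4.58, -5.30]]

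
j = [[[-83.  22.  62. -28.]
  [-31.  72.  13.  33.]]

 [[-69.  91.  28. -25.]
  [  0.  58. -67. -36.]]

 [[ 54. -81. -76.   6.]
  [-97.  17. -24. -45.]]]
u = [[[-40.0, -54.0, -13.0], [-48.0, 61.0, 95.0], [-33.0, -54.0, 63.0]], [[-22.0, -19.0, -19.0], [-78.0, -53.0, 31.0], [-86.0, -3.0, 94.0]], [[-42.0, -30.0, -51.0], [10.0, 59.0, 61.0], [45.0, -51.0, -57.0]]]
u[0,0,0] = -40.0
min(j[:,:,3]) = -45.0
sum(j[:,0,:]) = -99.0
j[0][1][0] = -31.0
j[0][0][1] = 22.0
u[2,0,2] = -51.0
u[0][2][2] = 63.0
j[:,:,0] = [[-83.0, -31.0], [-69.0, 0.0], [54.0, -97.0]]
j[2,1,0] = -97.0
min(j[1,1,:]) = -67.0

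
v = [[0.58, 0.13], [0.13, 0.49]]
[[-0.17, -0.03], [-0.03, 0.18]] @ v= [[-0.1, -0.04],  [0.01, 0.08]]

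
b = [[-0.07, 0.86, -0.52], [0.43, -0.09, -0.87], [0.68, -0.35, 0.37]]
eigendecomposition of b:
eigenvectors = [[(-0.48+0j), (-0.68+0j), (-0.68-0j)], [(0.75+0j), (-0.53-0.17j), (-0.53+0.17j)], [(0.46+0j), (-0.05+0.47j), (-0.05-0.47j)]]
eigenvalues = [(-0.91+0j), (0.56+0.57j), (0.56-0.57j)]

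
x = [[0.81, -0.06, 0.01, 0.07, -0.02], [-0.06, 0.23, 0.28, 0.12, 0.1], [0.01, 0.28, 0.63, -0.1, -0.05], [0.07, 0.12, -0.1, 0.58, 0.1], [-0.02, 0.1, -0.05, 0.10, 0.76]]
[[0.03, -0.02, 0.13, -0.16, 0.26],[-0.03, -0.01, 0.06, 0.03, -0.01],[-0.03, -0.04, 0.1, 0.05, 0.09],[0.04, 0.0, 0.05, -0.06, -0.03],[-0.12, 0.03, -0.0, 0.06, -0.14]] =x@[[0.01,-0.01,0.16,-0.18,0.31], [-0.2,0.17,0.14,0.09,-0.09], [0.06,-0.15,0.1,0.03,0.16], [0.14,-0.06,0.06,-0.11,-0.02], [-0.14,0.02,-0.02,0.08,-0.15]]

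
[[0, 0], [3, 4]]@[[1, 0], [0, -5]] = [[0, 0], [3, -20]]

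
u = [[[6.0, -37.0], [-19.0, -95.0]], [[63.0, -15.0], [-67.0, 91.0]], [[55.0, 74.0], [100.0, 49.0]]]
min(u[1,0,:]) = -15.0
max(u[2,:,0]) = 100.0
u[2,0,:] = [55.0, 74.0]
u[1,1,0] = -67.0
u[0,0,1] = -37.0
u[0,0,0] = 6.0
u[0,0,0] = 6.0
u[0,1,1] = -95.0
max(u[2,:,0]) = 100.0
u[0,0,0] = 6.0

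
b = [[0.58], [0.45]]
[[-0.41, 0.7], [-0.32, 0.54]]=b@[[-0.71, 1.21]]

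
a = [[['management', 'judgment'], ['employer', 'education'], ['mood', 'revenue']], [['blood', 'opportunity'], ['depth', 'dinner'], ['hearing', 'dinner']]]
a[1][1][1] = 'dinner'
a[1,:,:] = [['blood', 'opportunity'], ['depth', 'dinner'], ['hearing', 'dinner']]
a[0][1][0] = 'employer'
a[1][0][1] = 'opportunity'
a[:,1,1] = ['education', 'dinner']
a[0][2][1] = 'revenue'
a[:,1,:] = [['employer', 'education'], ['depth', 'dinner']]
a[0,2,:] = ['mood', 'revenue']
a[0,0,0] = 'management'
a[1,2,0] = 'hearing'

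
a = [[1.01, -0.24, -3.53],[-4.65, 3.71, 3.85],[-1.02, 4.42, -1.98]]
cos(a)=[[0.84,1.06,-1.88], [-0.43,0.31,0.24], [0.88,1.58,-1.93]]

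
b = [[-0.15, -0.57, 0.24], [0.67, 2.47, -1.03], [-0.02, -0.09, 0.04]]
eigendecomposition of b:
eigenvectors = [[-0.23, 0.69, -0.41],[0.97, 0.11, 0.44],[-0.04, 0.71, 0.8]]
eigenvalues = [2.35, 0.01, 0.0]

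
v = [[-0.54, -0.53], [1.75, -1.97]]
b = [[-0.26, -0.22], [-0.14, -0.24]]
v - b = [[-0.28, -0.31], [1.89, -1.73]]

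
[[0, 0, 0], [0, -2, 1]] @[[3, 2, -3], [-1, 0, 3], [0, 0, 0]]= [[0, 0, 0], [2, 0, -6]]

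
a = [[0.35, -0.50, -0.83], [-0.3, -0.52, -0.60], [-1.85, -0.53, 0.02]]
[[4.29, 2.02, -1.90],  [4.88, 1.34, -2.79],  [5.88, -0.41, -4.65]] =a@[[-2.11,0.6,3.14], [-3.87,-1.37,-2.01], [-3.73,-1.35,4.83]]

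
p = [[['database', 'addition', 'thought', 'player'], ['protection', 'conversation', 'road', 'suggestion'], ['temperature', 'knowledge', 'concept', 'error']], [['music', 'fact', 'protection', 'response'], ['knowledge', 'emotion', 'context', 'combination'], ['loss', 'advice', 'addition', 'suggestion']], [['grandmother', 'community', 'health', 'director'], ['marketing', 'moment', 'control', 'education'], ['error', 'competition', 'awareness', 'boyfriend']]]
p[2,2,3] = 'boyfriend'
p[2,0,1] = 'community'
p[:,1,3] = ['suggestion', 'combination', 'education']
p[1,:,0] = ['music', 'knowledge', 'loss']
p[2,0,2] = 'health'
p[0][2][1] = 'knowledge'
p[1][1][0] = 'knowledge'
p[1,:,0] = ['music', 'knowledge', 'loss']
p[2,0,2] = 'health'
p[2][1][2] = 'control'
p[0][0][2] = 'thought'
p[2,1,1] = 'moment'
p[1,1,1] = 'emotion'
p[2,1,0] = 'marketing'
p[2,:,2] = ['health', 'control', 'awareness']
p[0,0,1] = 'addition'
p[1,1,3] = 'combination'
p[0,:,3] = ['player', 'suggestion', 'error']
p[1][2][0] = 'loss'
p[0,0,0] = 'database'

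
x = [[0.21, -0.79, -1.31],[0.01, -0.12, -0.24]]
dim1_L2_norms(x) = [1.54, 0.27]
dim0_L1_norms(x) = [0.22, 0.91, 1.55]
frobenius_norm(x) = 1.57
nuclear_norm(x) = 1.60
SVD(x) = [[-0.99, -0.17],[-0.17, 0.99]] @ diag([1.5669345554176635, 0.03340806845731515]) @ [[-0.13, 0.51, 0.85], [-0.77, 0.48, -0.41]]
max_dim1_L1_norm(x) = 2.31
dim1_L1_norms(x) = [2.31, 0.37]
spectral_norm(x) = 1.57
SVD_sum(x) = [[0.21,-0.79,-1.31], [0.04,-0.14,-0.23]] + [[0.00, -0.00, 0.00], [-0.03, 0.02, -0.01]]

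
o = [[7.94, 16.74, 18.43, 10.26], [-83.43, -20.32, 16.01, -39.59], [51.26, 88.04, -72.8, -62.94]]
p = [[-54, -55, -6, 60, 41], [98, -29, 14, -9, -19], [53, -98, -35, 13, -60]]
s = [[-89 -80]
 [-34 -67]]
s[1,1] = -67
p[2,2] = -35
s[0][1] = -80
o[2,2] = -72.8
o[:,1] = [16.74, -20.32, 88.04]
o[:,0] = [7.94, -83.43, 51.26]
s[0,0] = -89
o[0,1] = 16.74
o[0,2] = 18.43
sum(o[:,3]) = -92.27000000000001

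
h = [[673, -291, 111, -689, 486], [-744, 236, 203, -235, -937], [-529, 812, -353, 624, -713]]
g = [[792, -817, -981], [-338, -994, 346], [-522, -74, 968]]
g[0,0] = 792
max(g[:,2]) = 968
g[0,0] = 792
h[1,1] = 236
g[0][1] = -817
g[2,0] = -522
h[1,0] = -744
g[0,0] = 792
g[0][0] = 792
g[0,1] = -817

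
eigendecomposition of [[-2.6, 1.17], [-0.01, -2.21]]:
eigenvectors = [[-1.0, -0.96], [-0.03, -0.29]]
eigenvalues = [-2.57, -2.24]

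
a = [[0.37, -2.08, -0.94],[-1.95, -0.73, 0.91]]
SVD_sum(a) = [[0.87, -1.72, -1.11], [-0.25, 0.5, 0.32]] + [[-0.5, -0.36, 0.17], [-1.70, -1.23, 0.59]]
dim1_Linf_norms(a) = [2.08, 1.95]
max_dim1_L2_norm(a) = 2.31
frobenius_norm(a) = 3.24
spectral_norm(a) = 2.32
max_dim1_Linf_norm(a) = 2.08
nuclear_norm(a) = 4.58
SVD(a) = [[-0.96, 0.28],[0.28, 0.96]] @ diag([2.316024836641639, 2.2685742121559676]) @ [[-0.39, 0.77, 0.50], [-0.78, -0.57, 0.27]]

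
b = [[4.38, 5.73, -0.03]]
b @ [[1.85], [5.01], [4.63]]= [[36.67]]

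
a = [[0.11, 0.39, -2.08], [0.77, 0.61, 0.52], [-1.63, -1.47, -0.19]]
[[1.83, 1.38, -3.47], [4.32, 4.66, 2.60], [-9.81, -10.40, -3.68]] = a @ [[3.44, 2.35, 5.79],[2.88, 4.43, -4.07],[-0.16, 0.29, 1.21]]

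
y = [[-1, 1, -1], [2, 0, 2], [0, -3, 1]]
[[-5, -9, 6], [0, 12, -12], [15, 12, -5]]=y @ [[0, 3, -1], [-5, -3, 0], [0, 3, -5]]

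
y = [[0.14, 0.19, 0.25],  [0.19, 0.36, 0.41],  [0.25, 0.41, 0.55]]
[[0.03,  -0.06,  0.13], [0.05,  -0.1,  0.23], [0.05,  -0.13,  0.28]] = y @ [[0.24, 0.13, -0.19], [0.25, -0.1, 0.43], [-0.20, -0.22, 0.28]]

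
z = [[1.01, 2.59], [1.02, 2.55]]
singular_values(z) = [3.91, 0.02]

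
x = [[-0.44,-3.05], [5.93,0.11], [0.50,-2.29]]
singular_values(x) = [5.97, 3.81]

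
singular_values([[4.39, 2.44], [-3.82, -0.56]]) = [6.24, 1.1]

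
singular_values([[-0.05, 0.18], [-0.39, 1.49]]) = [1.55, 0.0]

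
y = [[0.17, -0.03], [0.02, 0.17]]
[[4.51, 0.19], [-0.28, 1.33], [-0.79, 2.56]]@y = [[0.77, -0.10],[-0.02, 0.23],[-0.08, 0.46]]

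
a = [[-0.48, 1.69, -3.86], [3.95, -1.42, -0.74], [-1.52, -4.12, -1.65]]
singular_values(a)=[4.72, 4.4, 4.06]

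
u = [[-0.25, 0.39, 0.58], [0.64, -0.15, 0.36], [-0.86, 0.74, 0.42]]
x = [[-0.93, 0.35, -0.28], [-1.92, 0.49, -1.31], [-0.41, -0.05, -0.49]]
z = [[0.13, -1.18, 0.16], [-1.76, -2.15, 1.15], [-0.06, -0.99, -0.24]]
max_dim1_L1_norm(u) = 2.02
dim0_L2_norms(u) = [1.1, 0.85, 0.8]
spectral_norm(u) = 1.42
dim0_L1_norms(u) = [1.75, 1.28, 1.36]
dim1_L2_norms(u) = [0.74, 0.75, 1.21]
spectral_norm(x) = 2.64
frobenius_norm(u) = 1.61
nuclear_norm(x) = 3.10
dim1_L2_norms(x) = [1.03, 2.38, 0.64]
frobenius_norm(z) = 3.39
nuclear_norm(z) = 4.58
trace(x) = -0.93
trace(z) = -2.26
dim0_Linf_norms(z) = [1.76, 2.15, 1.15]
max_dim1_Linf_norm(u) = 0.86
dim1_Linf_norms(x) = [0.93, 1.92, 0.49]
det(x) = 0.06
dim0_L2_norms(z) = [1.77, 2.64, 1.19]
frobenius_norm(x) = 2.67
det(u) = 0.06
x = z @ u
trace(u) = 0.02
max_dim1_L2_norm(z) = 3.01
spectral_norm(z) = 3.21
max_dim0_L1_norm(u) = 1.75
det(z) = 1.05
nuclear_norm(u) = 2.22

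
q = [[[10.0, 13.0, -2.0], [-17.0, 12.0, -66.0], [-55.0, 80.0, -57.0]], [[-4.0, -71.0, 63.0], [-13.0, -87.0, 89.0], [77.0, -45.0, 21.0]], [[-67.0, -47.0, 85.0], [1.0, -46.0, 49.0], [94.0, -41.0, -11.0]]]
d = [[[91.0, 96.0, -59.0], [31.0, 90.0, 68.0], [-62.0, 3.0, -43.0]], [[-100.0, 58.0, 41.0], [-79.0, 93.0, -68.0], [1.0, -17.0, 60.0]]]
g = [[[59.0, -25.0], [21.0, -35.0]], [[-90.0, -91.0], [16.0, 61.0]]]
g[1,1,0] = 16.0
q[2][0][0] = -67.0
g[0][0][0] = 59.0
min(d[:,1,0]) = -79.0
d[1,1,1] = 93.0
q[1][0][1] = -71.0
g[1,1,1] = 61.0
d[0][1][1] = 90.0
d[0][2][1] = 3.0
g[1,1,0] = 16.0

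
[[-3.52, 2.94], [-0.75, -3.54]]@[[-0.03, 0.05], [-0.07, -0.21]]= [[-0.1, -0.79], [0.27, 0.71]]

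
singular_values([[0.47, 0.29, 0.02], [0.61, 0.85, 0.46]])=[1.24, 0.26]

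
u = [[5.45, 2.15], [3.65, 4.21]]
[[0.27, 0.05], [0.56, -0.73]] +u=[[5.72, 2.2], [4.21, 3.48]]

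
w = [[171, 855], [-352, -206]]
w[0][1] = 855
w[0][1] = 855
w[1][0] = -352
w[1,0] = -352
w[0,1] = 855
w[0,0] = 171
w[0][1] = 855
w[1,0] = -352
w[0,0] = 171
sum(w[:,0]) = -181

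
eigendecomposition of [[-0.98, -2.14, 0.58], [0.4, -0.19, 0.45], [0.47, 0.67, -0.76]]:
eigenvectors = [[0.81+0.00j, 0.81-0.00j, -0.79+0.00j],[-0.29-0.35j, (-0.29+0.35j), 0.04+0.00j],[-0.11-0.35j, -0.11+0.35j, (0.61+0j)]]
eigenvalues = [(-0.3+0.68j), (-0.3-0.68j), (-1.33+0j)]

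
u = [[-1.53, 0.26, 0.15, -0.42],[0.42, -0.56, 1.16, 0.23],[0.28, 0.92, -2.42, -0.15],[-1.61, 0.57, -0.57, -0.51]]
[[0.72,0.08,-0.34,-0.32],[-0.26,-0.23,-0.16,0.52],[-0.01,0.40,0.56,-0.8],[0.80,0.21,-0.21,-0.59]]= u @ [[-0.48,-0.04,0.21,0.18], [0.21,-0.02,0.38,-0.02], [0.02,-0.17,-0.08,0.33], [0.16,-0.12,0.26,0.20]]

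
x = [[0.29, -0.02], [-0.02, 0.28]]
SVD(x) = [[-0.79, 0.62], [0.62, 0.79]] @ diag([0.30561552812808834, 0.26438447187191166]) @ [[-0.79, 0.62], [0.62, 0.79]]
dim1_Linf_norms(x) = [0.29, 0.28]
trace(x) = 0.57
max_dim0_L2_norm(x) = 0.29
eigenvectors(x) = [[0.79, 0.62], [-0.62, 0.79]]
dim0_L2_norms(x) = [0.29, 0.28]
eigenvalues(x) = [0.31, 0.26]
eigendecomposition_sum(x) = [[0.19, -0.15], [-0.15, 0.12]] + [[0.1,0.13], [0.13,0.16]]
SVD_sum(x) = [[0.19, -0.15],[-0.15, 0.12]] + [[0.10, 0.13], [0.13, 0.16]]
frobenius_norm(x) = 0.40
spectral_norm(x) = 0.31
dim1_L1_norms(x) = [0.31, 0.3]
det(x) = 0.08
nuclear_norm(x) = 0.57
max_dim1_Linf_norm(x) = 0.29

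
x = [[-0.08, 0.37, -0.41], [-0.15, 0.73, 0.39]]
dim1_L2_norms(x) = [0.56, 0.84]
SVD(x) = [[0.27, 0.96], [0.96, -0.27]] @ diag([0.8614904513120455, 0.5260553224691944]) @ [[-0.19,0.93,0.31],[-0.07,0.30,-0.95]]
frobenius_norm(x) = 1.01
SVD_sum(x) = [[-0.05,0.22,0.07], [-0.16,0.77,0.25]] + [[-0.03,  0.15,  -0.48], [0.01,  -0.04,  0.14]]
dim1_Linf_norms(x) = [0.41, 0.73]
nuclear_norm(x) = 1.39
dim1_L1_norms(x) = [0.86, 1.27]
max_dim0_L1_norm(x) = 1.1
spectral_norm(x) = 0.86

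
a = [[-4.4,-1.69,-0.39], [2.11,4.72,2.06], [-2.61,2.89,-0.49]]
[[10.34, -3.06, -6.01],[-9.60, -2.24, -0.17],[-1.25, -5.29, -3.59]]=a @ [[-1.77, 1.05, 1.53], [-1.81, -0.90, -0.10], [1.3, -0.10, -1.42]]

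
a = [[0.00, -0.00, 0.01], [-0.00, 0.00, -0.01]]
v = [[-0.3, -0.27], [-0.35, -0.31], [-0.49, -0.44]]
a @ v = [[-0.0, -0.0], [0.00, 0.0]]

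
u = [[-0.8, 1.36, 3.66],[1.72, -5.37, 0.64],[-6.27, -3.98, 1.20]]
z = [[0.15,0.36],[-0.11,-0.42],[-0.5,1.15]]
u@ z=[[-2.10, 3.35], [0.53, 3.61], [-1.1, 0.79]]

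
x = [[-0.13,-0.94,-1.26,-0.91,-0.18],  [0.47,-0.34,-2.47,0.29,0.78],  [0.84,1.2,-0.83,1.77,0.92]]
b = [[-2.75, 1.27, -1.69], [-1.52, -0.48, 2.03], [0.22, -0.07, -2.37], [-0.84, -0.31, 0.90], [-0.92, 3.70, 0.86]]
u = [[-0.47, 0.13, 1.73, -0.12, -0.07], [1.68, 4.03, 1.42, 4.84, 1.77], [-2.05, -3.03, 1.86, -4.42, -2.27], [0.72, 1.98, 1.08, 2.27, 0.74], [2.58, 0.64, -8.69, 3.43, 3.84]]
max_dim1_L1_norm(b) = 5.71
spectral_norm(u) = 12.25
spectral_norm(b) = 4.45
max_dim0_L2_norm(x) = 2.89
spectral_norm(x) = 3.22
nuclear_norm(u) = 20.68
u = b @ x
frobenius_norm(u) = 14.59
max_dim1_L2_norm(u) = 10.44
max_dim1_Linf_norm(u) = 8.69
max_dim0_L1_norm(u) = 15.08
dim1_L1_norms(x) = [3.42, 4.35, 5.56]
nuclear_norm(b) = 10.91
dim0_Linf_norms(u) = [2.58, 4.03, 8.69, 4.84, 3.84]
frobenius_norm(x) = 4.16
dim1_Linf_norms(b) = [2.75, 2.03, 2.37, 0.9, 3.7]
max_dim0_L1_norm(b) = 7.85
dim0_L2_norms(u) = [3.8, 5.46, 9.23, 7.74, 4.86]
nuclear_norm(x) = 5.98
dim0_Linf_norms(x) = [0.84, 1.2, 2.47, 1.77, 0.92]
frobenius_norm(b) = 6.42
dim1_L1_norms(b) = [5.71, 4.03, 2.66, 2.05, 5.48]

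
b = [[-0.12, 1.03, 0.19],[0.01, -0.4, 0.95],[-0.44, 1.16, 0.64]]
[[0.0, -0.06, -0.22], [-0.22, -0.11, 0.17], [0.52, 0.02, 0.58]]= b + [[0.12, -1.09, -0.41], [-0.23, 0.29, -0.78], [0.96, -1.14, -0.06]]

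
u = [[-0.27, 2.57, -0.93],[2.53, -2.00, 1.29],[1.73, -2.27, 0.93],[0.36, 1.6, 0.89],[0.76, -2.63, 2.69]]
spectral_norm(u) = 6.25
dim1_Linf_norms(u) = [2.57, 2.53, 2.27, 1.6, 2.69]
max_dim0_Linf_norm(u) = 2.69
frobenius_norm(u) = 6.84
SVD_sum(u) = [[-1.07, 1.97, -1.2], [1.36, -2.50, 1.52], [1.23, -2.27, 1.38], [-0.28, 0.52, -0.32], [1.53, -2.81, 1.71]] + [[0.68, 0.63, 0.42],[0.67, 0.61, 0.41],[0.1, 0.09, 0.06],[1.07, 0.98, 0.66],[0.0, 0.00, 0.00]] + [[0.12, -0.03, -0.15], [0.51, -0.12, -0.64], [0.4, -0.09, -0.51], [-0.43, 0.10, 0.54], [-0.77, 0.18, 0.98]]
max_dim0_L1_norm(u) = 11.07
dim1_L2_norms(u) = [2.75, 3.47, 3.0, 1.87, 3.84]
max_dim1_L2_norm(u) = 3.84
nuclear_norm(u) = 10.18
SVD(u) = [[-0.41, 0.47, -0.11], [0.52, 0.46, -0.46], [0.47, 0.07, -0.37], [-0.11, 0.74, 0.39], [0.58, 0.0, 0.7]] @ diag([6.246253142439765, 2.143895325042004, 1.794083196461188]) @ [[0.42, -0.77, 0.47], [0.67, 0.62, 0.42], [-0.61, 0.14, 0.78]]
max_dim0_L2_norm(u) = 5.02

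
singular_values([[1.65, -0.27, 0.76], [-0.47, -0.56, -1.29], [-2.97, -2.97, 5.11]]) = [6.64, 2.1, 0.93]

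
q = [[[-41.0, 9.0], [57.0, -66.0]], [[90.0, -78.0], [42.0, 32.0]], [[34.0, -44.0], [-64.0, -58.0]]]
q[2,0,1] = -44.0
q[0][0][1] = 9.0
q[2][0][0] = 34.0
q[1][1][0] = 42.0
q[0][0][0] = -41.0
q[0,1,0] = 57.0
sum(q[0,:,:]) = -41.0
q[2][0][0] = 34.0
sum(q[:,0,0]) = 83.0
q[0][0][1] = 9.0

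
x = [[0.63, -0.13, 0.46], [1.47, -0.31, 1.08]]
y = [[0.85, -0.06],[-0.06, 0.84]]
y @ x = [[0.45, -0.09, 0.33], [1.2, -0.25, 0.88]]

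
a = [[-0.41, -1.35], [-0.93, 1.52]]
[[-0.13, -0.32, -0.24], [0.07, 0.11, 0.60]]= a@[[0.06, 0.18, -0.24], [0.08, 0.18, 0.25]]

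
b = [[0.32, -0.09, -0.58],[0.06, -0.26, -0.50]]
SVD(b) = [[-0.77, -0.64], [-0.64, 0.77]] @ diag([0.8500212720498679, 0.21345687401141306]) @ [[-0.33, 0.28, 0.9], [-0.74, -0.67, -0.07]]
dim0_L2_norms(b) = [0.33, 0.28, 0.77]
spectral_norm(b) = 0.85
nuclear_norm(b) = 1.06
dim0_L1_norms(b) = [0.38, 0.35, 1.08]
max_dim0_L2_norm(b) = 0.77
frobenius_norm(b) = 0.88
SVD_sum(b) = [[0.22, -0.18, -0.59],[0.18, -0.15, -0.49]] + [[0.10, 0.09, 0.01], [-0.12, -0.11, -0.01]]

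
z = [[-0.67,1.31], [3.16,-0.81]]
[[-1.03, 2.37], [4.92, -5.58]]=z @ [[1.56, -1.50], [0.01, 1.04]]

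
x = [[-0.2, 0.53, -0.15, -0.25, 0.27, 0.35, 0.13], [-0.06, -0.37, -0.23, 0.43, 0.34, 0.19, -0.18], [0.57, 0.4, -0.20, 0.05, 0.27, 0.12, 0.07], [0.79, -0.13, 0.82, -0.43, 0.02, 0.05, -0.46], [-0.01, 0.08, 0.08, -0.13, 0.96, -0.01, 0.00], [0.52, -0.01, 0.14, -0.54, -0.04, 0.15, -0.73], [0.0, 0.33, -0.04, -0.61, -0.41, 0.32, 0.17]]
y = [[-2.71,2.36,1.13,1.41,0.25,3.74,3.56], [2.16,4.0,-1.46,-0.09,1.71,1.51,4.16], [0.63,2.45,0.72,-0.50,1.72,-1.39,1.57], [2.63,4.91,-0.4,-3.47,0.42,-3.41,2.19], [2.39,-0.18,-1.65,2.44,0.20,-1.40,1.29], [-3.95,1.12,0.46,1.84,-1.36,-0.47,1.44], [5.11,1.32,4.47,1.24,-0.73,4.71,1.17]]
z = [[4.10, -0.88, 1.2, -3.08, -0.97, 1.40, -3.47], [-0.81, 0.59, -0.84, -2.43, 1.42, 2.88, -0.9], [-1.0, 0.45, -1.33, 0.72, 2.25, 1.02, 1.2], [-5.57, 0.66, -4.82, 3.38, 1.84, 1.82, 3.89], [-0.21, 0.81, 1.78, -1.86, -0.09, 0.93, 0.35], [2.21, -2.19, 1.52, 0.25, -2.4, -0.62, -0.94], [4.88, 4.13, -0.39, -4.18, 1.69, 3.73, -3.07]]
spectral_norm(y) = 10.48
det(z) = 273.56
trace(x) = 0.08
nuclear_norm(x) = 5.76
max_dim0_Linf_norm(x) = 0.96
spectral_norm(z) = 13.21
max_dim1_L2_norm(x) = 1.31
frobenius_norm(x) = 2.53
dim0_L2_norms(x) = [1.12, 0.84, 0.9, 1.06, 1.16, 0.55, 0.91]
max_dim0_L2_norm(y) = 8.17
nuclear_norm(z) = 30.95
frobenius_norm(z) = 16.53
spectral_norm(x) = 1.65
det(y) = -4821.01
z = y @ x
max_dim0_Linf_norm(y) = 5.11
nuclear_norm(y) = 36.58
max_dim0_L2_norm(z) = 8.84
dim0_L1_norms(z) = [18.78, 9.71, 11.88, 15.9, 10.66, 12.4, 13.82]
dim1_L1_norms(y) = [15.16, 15.09, 8.98, 17.43, 9.55, 10.64, 18.75]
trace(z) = 2.96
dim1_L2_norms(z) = [6.59, 4.33, 3.32, 9.38, 2.89, 4.37, 9.2]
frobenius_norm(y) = 16.69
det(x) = -0.06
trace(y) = -0.56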